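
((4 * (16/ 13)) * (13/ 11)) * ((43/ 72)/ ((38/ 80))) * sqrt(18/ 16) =3440 * sqrt(2)/ 627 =7.76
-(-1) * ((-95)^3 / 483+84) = -816803 / 483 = -1691.10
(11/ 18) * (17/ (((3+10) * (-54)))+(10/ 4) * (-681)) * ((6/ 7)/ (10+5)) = -6573446/ 110565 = -59.45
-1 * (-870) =870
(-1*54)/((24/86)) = -387/2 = -193.50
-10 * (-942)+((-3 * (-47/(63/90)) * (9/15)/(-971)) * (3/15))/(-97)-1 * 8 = 9412.00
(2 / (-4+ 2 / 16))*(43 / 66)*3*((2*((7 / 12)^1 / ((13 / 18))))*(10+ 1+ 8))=-137256 / 4433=-30.96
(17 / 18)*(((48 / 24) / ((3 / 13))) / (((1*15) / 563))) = 124423 / 405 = 307.22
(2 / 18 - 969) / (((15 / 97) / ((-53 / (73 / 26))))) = 118271.69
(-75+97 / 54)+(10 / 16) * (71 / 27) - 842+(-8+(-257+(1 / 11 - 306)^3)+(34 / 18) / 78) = -106996651883899 / 3737448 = -28628265.03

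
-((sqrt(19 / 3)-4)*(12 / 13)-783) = 10227 / 13-4*sqrt(57) / 13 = 784.37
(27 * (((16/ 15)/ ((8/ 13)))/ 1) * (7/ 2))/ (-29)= -819/ 145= -5.65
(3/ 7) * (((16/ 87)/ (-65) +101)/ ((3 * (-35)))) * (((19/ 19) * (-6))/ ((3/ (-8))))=-9138224/ 1385475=-6.60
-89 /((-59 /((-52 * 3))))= -13884 /59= -235.32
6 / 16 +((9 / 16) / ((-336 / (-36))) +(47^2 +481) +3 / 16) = 1205399 / 448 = 2690.62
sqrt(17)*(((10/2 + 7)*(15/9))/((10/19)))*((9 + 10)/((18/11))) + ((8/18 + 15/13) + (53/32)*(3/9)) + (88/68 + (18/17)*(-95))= -6183005/63648 + 3971*sqrt(17)/9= 1722.06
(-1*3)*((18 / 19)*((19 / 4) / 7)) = -27 / 14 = -1.93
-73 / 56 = -1.30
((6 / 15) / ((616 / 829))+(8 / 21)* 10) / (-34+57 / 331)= -6648797 / 51730140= -0.13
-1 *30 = -30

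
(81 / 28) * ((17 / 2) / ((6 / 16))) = 459 / 7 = 65.57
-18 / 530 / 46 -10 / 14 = -61013 / 85330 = -0.72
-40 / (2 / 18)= -360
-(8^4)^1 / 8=-512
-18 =-18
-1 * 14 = -14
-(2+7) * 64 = -576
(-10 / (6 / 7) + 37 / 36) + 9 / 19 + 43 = 22459 / 684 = 32.83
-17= -17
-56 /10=-28 /5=-5.60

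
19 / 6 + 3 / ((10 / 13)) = 106 / 15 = 7.07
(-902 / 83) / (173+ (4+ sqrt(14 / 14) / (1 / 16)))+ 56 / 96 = 101309 / 192228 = 0.53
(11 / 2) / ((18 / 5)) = 55 / 36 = 1.53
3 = 3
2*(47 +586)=1266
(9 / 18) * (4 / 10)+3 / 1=16 / 5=3.20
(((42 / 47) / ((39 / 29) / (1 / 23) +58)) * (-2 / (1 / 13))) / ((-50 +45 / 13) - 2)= 411684 / 76485403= 0.01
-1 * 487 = -487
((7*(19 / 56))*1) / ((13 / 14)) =133 / 52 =2.56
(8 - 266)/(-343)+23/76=27497/26068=1.05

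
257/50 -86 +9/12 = -8011/100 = -80.11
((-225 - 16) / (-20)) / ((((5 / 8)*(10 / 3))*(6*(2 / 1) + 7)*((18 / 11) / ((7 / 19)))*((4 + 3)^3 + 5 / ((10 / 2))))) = 18557 / 93138000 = 0.00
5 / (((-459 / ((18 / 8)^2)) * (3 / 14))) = -0.26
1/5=0.20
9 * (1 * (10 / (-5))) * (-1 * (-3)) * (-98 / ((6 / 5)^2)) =3675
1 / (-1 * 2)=-1 / 2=-0.50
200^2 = 40000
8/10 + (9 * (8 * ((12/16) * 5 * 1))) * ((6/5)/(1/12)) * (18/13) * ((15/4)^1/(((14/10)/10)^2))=3280502548/3185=1029985.10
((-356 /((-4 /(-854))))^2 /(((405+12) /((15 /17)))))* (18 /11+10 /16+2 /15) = 4565204736449 /155958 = 29272013.85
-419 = -419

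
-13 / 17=-0.76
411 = 411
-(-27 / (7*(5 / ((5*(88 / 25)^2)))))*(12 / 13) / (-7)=-2509056 / 398125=-6.30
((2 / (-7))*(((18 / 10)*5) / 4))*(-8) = 36 / 7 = 5.14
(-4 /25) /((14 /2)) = -0.02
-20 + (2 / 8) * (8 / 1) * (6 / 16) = -77 / 4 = -19.25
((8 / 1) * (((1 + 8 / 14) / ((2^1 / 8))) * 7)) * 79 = 27808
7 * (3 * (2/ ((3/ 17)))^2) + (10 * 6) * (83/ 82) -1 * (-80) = 349082/ 123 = 2838.07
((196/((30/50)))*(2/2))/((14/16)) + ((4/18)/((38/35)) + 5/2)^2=44522185/116964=380.65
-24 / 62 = -12 / 31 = -0.39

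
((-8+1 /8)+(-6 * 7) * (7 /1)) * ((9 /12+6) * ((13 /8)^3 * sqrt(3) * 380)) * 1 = -13609261575 * sqrt(3) /4096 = -5754866.33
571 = 571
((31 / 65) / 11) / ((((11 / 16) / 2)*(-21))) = -992 / 165165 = -0.01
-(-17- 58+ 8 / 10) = 371 / 5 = 74.20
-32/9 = -3.56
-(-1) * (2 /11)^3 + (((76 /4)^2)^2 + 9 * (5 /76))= 13182811579 /101156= 130321.60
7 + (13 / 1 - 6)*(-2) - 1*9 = -16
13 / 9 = 1.44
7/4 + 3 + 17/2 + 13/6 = 185/12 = 15.42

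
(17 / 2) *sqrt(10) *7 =119 *sqrt(10) / 2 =188.16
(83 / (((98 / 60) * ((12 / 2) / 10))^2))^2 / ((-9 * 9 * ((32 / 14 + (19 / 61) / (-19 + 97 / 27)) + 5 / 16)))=-218519080000000 / 6109492452021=-35.77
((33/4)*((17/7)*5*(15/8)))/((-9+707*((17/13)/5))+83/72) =1.06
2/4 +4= 9/2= 4.50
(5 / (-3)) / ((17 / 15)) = -25 / 17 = -1.47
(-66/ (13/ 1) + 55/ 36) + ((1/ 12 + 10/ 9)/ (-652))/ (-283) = -306480517/ 86353488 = -3.55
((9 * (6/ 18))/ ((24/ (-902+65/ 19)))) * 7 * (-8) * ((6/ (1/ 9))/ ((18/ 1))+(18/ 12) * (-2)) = 0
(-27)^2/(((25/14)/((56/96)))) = 238.14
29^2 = 841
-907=-907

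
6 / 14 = 3 / 7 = 0.43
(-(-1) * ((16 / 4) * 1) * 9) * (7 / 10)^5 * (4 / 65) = 151263 / 406250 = 0.37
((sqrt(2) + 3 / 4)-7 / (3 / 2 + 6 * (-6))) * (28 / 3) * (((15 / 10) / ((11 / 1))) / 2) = 1.51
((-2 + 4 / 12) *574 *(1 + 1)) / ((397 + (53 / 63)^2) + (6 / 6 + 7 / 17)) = -12909834 / 2692979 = -4.79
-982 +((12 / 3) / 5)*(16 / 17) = -83406 / 85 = -981.25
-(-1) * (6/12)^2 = 1/4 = 0.25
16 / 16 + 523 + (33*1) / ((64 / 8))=4225 / 8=528.12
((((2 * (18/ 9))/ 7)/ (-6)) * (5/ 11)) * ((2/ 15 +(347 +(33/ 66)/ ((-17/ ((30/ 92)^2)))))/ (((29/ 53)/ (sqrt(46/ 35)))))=-19854278749 * sqrt(1610)/ 25302524940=-31.48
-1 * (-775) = 775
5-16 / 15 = 59 / 15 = 3.93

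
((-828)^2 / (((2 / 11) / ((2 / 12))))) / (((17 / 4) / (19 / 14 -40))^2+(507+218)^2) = 735743839248 / 615361816661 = 1.20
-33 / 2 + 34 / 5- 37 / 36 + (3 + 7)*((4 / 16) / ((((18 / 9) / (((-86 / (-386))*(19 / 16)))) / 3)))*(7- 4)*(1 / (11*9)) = -65408383 / 6114240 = -10.70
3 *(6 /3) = 6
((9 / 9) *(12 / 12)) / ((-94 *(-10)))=1 / 940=0.00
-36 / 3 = -12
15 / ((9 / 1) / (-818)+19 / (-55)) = -42.08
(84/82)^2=1764/1681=1.05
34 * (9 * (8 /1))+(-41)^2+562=4691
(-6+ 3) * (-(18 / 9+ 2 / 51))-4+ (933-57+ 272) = 1150.12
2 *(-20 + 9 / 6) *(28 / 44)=-23.55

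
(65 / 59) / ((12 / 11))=715 / 708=1.01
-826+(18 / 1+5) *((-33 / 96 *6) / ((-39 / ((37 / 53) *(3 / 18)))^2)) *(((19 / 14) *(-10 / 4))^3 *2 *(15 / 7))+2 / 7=-825.64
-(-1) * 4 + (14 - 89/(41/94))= -186.05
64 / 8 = 8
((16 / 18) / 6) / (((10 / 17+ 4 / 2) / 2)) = 34 / 297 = 0.11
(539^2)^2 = 84402451441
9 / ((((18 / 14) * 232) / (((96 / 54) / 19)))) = 14 / 4959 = 0.00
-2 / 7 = -0.29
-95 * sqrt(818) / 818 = -3.32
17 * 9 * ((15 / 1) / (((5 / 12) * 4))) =1377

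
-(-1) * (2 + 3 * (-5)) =-13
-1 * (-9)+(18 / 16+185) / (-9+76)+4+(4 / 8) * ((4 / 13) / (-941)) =103453409 / 6556888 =15.78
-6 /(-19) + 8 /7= 194 /133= 1.46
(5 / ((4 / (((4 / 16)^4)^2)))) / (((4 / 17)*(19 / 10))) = 425 / 9961472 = 0.00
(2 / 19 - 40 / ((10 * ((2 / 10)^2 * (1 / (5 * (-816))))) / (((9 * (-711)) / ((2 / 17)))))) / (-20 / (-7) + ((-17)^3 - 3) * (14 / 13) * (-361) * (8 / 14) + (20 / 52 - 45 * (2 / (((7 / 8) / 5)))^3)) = -1880105726763082 / 86833902581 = -21651.75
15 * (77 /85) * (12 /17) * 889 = 2464308 /289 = 8527.02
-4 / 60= -1 / 15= -0.07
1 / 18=0.06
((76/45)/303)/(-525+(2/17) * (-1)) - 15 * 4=-7303179992/121719645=-60.00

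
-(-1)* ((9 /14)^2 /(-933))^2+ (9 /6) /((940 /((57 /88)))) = 39718375551 /38419654898240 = 0.00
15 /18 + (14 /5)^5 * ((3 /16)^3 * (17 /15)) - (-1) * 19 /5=35514413 /6000000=5.92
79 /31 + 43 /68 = 6705 /2108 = 3.18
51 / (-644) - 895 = -576431 / 644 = -895.08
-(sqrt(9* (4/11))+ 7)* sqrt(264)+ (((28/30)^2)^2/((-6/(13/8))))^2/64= -14* sqrt(66) - 12* sqrt(6)+ 974251369/1476225000000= -143.13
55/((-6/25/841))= -1156375/6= -192729.17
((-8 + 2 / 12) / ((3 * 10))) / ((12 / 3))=-47 / 720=-0.07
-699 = -699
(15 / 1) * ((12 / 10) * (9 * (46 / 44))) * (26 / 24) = 8073 / 44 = 183.48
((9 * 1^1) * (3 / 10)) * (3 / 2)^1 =81 / 20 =4.05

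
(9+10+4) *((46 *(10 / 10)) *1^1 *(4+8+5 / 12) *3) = 78821 / 2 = 39410.50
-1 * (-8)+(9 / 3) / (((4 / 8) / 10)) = 68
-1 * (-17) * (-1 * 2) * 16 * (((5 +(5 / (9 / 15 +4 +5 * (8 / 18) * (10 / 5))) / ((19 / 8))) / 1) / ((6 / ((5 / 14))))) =-27516200 / 162393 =-169.44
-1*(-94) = 94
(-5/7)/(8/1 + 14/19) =-95/1162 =-0.08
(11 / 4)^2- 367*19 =-111447 / 16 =-6965.44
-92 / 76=-23 / 19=-1.21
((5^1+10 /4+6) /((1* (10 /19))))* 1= 513 /20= 25.65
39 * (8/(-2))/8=-39/2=-19.50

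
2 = 2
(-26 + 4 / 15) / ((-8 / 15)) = 193 / 4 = 48.25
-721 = -721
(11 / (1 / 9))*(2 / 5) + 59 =493 / 5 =98.60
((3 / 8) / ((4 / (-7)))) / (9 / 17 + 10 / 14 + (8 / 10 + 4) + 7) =-4165 / 82784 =-0.05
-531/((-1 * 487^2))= 531/237169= 0.00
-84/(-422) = 42/211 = 0.20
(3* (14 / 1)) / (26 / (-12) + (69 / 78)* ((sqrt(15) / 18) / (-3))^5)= -53372729444859482112 / 2753355090407764603 + 10678137724800* sqrt(15) / 2753355090407764603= -19.38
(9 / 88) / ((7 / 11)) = 9 / 56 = 0.16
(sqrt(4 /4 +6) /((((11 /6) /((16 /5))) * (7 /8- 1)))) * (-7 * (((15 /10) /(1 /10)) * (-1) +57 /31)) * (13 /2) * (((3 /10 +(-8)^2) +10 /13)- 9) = -1240457.86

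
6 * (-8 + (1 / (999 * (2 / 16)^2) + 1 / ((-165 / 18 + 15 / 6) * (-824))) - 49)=-937362923 / 2743920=-341.61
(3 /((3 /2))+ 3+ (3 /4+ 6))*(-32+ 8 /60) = -11233 /30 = -374.43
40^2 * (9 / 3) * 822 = 3945600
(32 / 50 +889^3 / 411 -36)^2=308512394481665851801 / 105575625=2922193399107.66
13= 13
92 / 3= 30.67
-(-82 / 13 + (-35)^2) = -15843 / 13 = -1218.69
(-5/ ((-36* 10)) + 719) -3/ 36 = 51763/ 72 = 718.93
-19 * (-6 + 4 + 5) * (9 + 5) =-798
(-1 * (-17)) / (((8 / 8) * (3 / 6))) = 34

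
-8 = -8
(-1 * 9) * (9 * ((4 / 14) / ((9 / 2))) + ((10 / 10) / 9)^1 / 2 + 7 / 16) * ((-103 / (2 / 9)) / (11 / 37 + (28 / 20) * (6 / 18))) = 552042405 / 94976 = 5812.44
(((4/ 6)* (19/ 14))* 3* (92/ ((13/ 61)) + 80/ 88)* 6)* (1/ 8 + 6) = 12341469/ 286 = 43151.99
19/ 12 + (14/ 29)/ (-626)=172379/ 108924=1.58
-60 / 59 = -1.02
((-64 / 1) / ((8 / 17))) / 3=-136 / 3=-45.33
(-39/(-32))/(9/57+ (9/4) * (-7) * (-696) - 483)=247/2123776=0.00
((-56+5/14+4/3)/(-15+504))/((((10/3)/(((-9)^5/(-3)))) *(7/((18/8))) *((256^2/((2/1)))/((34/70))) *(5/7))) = -0.00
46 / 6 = 23 / 3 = 7.67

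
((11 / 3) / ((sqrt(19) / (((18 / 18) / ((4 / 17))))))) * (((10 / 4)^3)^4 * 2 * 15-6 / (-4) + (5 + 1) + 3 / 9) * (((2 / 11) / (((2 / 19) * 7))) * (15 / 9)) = 2629047.58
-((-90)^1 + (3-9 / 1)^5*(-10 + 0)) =-77670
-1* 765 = -765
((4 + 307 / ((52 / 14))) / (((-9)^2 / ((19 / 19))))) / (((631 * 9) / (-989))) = -742739 / 3986658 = -0.19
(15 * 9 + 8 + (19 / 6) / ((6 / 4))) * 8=10448 / 9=1160.89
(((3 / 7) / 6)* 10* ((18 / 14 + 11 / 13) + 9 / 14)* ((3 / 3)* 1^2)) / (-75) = -0.03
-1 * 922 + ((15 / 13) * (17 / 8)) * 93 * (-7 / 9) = -1099.36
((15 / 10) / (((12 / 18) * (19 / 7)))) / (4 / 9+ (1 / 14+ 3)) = 3969 / 16834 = 0.24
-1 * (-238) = 238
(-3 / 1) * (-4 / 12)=1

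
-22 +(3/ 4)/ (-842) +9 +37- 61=-37.00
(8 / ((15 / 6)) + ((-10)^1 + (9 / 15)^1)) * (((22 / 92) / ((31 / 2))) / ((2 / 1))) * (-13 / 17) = 143 / 3910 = 0.04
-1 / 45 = -0.02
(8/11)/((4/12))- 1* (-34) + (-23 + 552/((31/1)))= 10567/341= 30.99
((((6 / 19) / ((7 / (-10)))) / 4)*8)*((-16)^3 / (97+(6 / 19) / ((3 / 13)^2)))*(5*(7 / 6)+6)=17448960 / 41069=424.87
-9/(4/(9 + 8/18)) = -21.25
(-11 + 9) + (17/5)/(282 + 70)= -1.99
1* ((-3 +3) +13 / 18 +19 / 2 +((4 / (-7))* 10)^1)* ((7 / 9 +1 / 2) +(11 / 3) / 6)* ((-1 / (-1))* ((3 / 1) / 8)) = 1207 / 378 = 3.19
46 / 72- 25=-877 / 36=-24.36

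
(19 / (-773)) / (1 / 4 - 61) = 76 / 187839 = 0.00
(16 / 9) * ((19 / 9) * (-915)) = -92720 / 27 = -3434.07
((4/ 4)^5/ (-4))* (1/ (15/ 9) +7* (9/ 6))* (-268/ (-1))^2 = -199311.60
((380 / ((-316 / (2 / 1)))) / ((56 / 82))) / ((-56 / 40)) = 19475 / 7742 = 2.52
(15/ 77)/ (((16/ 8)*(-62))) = -15/ 9548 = -0.00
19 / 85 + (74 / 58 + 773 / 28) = 2008933 / 69020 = 29.11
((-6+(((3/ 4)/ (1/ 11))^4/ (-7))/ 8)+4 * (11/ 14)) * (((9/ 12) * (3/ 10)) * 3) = -33125787/ 573440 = -57.77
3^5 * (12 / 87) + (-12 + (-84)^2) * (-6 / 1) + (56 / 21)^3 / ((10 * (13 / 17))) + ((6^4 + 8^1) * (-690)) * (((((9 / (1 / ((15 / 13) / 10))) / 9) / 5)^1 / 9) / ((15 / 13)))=-2250957068 / 50895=-44227.47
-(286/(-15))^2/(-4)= 20449/225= 90.88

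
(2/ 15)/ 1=2/ 15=0.13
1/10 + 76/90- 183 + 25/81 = -29443/162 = -181.75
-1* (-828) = 828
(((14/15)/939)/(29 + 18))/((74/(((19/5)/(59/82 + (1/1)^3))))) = 10906/17268139575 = 0.00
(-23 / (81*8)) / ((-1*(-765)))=-23 / 495720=-0.00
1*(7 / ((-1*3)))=-7 / 3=-2.33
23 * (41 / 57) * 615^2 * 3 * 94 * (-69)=-2313336811050 / 19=-121754569002.63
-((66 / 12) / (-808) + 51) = -82405 / 1616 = -50.99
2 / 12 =1 / 6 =0.17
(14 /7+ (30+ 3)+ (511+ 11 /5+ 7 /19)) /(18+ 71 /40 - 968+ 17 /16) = -833824 /1439687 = -0.58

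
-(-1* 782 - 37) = 819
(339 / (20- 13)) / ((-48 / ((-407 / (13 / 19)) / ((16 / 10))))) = 4369145 / 11648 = 375.10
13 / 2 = 6.50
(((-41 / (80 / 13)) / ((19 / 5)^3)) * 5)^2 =4438890625 / 12043745536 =0.37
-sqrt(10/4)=-sqrt(10)/2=-1.58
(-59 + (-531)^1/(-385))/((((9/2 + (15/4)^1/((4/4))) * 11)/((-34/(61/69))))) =69391552/2841685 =24.42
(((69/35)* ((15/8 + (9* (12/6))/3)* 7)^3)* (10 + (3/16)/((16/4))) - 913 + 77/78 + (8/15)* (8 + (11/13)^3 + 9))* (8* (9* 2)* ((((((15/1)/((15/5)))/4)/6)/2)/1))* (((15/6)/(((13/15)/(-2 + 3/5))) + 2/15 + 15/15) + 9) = 8514126913398909527/28076605440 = 303246307.02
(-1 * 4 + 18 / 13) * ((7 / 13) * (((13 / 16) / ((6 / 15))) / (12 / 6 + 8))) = -119 / 416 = -0.29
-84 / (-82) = 42 / 41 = 1.02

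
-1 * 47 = -47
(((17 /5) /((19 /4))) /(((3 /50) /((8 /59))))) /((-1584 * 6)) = -170 /998811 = -0.00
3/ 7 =0.43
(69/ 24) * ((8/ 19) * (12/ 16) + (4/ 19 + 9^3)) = 318803/ 152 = 2097.39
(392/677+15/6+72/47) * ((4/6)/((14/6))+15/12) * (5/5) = 12617533/1781864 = 7.08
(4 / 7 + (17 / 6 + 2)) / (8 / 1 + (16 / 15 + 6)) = 1135 / 3164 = 0.36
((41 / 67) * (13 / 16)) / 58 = 533 / 62176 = 0.01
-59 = -59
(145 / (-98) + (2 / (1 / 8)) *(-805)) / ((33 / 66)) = -1262385 / 49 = -25762.96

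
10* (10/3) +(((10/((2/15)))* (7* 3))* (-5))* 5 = -118025/3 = -39341.67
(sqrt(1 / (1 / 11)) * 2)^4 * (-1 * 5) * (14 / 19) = -135520 / 19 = -7132.63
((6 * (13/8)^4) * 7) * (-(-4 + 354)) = -104961675/1024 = -102501.64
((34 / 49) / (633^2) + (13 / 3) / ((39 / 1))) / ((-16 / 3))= -2181563 / 104713392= -0.02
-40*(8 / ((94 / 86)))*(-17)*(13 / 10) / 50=129.40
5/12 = 0.42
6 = 6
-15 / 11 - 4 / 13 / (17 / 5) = -3535 / 2431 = -1.45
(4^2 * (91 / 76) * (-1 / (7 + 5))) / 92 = -91 / 5244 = -0.02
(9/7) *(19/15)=57/35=1.63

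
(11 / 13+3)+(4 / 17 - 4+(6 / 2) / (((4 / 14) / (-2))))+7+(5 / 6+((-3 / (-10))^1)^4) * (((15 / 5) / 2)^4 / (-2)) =-1134944981 / 70720000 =-16.05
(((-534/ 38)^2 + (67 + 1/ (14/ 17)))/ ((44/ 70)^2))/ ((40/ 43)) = 2020915505/ 2795584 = 722.90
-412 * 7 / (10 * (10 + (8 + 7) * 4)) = -103 / 25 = -4.12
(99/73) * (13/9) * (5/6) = 715/438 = 1.63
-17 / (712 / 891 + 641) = -15147 / 571843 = -0.03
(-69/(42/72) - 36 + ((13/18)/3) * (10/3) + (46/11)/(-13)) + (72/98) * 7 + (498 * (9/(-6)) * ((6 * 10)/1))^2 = 162878127770731/81081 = 2008832251.34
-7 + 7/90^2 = -56693/8100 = -7.00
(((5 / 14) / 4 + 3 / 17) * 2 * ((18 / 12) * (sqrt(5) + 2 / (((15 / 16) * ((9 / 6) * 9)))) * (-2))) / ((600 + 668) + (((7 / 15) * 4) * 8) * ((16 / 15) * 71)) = -7425 * sqrt(5) / 11170768- 220 / 2094519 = -0.00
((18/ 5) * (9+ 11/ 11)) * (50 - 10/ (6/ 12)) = 1080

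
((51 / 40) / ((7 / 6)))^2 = 23409 / 19600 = 1.19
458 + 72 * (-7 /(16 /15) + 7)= 489.50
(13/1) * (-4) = -52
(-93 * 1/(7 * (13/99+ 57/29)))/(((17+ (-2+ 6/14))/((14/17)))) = -0.34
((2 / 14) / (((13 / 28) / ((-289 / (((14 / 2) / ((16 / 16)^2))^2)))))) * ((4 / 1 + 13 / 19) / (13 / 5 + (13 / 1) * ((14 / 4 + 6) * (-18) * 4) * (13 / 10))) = 102884 / 139874371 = 0.00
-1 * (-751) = 751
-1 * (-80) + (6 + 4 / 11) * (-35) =-1570 / 11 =-142.73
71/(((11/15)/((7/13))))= 7455/143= 52.13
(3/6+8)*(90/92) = 765/92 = 8.32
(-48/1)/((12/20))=-80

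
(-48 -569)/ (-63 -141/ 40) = 24680/ 2661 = 9.27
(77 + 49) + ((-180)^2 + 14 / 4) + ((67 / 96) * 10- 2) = 1561655 / 48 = 32534.48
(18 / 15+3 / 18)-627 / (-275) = 547 / 150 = 3.65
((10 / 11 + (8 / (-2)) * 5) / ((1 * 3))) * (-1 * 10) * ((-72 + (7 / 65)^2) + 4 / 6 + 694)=220988516 / 5577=39624.98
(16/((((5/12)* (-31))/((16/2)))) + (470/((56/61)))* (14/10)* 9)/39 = 1331107/8060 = 165.15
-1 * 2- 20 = -22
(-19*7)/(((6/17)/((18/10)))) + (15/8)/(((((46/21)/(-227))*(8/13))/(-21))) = 87619749/14720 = 5952.43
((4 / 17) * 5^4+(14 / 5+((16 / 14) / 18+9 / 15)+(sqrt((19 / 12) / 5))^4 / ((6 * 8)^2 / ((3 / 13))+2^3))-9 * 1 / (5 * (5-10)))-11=199592159429 / 1426857600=139.88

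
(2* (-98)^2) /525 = 2744 /75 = 36.59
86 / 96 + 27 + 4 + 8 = 1915 / 48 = 39.90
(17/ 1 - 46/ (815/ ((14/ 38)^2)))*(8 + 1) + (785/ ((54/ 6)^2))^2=476512268024/ 1930344615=246.85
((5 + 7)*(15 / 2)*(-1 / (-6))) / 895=3 / 179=0.02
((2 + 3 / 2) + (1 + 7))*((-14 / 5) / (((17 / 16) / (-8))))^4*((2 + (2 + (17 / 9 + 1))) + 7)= 31553073.01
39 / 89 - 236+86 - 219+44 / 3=-94490 / 267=-353.90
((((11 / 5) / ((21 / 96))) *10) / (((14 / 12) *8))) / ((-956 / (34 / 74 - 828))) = 4041708 / 433307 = 9.33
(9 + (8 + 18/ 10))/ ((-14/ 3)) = -141/ 35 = -4.03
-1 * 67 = -67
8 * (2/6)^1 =8/3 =2.67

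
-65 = -65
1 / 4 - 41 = -163 / 4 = -40.75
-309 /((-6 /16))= 824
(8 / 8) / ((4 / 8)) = 2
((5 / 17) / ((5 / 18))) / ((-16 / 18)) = -81 / 68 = -1.19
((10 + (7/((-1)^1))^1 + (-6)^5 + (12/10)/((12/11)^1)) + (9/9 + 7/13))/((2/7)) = -7071029/260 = -27196.27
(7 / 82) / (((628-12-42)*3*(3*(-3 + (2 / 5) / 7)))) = -35 / 6233148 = -0.00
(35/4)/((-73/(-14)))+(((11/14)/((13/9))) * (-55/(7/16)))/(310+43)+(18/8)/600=19541718559/13131882400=1.49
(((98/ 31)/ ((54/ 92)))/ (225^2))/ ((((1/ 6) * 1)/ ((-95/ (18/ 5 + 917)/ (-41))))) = 0.00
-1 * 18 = -18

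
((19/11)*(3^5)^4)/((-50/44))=-132497807238/25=-5299912289.52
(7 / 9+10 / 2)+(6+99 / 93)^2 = 481621 / 8649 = 55.69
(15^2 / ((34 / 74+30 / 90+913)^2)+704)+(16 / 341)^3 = 2373515488718178005 / 3371469079527461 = 704.00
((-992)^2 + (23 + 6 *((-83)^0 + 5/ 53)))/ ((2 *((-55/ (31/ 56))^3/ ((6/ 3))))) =-1553807965569/ 1548559936000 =-1.00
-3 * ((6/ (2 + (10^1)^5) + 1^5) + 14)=-750018/ 16667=-45.00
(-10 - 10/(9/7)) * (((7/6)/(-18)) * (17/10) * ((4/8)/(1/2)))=476/243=1.96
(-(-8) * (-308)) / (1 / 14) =-34496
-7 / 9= -0.78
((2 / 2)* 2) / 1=2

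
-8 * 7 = -56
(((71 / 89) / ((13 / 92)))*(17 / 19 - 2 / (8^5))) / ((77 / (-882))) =-2604793401 / 45021184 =-57.86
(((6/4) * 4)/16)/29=3/232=0.01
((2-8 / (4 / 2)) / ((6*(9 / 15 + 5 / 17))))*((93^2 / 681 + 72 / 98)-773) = 179533600 / 634011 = 283.17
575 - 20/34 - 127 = 7606/17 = 447.41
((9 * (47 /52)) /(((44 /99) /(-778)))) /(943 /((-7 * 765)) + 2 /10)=-595728.87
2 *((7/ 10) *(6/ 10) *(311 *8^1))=52248/ 25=2089.92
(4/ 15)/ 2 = 2/ 15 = 0.13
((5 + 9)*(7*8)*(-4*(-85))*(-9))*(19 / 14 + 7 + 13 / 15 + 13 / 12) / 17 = -1454544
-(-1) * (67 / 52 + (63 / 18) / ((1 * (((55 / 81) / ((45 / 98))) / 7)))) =17.86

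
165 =165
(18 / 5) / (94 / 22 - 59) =-99 / 1505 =-0.07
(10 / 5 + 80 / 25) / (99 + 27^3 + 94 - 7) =0.00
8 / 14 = 4 / 7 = 0.57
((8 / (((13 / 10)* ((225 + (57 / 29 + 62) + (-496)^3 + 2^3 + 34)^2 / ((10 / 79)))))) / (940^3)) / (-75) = -841 / 1001403211063585456330190727000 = -0.00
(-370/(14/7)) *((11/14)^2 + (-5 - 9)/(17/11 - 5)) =-3217335/3724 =-863.95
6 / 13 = 0.46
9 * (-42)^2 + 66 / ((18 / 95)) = 48673 / 3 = 16224.33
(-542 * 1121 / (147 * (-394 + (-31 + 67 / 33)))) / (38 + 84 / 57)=63492319 / 256478250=0.25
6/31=0.19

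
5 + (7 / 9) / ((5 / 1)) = 232 / 45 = 5.16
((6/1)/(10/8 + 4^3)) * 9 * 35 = 840/29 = 28.97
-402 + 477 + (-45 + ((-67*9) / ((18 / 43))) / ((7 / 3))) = -8223 / 14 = -587.36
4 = 4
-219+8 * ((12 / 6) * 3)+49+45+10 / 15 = -229 / 3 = -76.33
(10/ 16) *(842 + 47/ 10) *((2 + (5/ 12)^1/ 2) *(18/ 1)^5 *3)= 26498297799/ 4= 6624574449.75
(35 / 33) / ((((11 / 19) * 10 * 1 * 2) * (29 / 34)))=2261 / 21054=0.11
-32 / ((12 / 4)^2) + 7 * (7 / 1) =409 / 9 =45.44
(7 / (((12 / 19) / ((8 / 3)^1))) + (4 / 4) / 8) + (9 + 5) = 3145 / 72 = 43.68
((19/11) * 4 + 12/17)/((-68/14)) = -4984/3179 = -1.57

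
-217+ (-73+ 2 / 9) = -2608 / 9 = -289.78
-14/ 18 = -7/ 9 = -0.78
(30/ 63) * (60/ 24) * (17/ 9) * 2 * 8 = 6800/ 189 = 35.98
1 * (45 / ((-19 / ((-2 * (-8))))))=-720 / 19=-37.89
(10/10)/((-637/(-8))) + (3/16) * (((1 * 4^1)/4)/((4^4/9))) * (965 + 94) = 18246509/2609152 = 6.99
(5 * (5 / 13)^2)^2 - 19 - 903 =-26317617 / 28561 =-921.45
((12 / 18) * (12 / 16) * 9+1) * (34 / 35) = 187 / 35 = 5.34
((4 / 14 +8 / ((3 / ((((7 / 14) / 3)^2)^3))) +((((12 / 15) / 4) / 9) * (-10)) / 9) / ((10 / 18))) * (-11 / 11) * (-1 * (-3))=-6395 / 4536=-1.41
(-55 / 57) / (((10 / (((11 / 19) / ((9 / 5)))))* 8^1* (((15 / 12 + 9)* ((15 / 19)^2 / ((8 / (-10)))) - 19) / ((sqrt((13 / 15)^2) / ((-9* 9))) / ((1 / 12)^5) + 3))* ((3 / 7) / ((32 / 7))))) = -51485984 / 12625389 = -4.08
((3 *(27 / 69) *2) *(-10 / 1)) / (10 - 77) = 540 / 1541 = 0.35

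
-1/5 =-0.20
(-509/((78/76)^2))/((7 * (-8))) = 183749/21294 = 8.63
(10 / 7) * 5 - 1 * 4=3.14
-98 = -98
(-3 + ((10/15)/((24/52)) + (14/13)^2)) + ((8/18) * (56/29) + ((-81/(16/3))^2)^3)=9081652287784524709/740026220544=12272068.25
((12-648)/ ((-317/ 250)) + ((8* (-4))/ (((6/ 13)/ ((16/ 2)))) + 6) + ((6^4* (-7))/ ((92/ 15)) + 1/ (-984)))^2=13321607611844329009/ 5719023536704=2329350.02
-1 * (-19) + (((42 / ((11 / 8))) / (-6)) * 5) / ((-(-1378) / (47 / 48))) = 1726367 / 90948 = 18.98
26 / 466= 13 / 233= 0.06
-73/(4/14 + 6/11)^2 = -432817/4096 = -105.67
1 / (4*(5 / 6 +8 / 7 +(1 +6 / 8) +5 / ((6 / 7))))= 21 / 803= 0.03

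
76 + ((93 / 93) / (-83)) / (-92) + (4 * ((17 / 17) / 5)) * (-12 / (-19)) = 55498543 / 725420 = 76.51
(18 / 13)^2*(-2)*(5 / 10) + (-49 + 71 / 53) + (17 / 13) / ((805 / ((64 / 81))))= -28954573898 / 584041185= -49.58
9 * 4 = 36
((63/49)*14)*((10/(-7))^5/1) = -1800000/16807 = -107.10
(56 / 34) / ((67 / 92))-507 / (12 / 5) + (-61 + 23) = -1125279 / 4556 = -246.99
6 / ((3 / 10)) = 20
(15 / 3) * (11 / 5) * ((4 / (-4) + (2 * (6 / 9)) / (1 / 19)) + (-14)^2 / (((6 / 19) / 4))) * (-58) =-1599466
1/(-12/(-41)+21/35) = 205/183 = 1.12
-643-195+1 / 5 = -4189 / 5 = -837.80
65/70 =13/14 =0.93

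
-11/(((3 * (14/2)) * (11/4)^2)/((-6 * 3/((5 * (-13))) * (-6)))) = 576/5005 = 0.12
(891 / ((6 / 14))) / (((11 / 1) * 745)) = 189 / 745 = 0.25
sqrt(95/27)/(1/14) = 14*sqrt(285)/9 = 26.26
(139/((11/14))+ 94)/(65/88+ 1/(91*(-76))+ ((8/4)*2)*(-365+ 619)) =8243872/30939759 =0.27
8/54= 4/27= 0.15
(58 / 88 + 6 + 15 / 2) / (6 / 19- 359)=-11837 / 299860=-0.04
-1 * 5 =-5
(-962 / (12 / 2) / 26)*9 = -111 / 2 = -55.50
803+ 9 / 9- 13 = 791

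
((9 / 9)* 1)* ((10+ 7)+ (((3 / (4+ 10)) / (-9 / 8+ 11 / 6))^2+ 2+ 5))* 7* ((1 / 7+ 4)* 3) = 29680920 / 14161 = 2095.96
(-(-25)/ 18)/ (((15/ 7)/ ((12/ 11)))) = 70/ 99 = 0.71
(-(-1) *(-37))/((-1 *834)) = 0.04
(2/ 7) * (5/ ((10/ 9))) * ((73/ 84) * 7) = 219/ 28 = 7.82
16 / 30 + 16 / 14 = 176 / 105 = 1.68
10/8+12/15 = 41/20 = 2.05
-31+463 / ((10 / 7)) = 2931 / 10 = 293.10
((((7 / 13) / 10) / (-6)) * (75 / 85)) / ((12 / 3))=-7 / 3536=-0.00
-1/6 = -0.17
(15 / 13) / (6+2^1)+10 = 1055 / 104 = 10.14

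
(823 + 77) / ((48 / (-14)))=-525 / 2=-262.50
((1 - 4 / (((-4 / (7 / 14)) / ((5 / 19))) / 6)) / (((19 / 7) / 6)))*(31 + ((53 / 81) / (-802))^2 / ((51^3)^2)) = 16113859208316498907411 / 131406505245374900571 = 122.63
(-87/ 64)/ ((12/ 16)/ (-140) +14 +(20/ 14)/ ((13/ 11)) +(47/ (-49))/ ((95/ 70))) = -250705/ 2673572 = -0.09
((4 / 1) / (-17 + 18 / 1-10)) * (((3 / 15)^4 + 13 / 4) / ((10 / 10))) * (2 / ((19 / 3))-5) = 723481 / 106875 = 6.77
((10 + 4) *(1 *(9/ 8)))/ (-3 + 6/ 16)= -6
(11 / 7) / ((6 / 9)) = 33 / 14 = 2.36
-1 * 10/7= -1.43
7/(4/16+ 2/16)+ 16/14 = 416/21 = 19.81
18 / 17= 1.06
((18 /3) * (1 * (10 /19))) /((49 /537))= 32220 /931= 34.61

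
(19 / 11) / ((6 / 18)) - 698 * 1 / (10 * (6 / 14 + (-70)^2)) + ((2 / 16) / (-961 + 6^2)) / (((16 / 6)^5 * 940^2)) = 417781206118996436081 / 80846672596828160000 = 5.17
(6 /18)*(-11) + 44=121 /3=40.33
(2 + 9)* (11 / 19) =6.37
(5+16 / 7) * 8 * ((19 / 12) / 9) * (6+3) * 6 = 3876 / 7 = 553.71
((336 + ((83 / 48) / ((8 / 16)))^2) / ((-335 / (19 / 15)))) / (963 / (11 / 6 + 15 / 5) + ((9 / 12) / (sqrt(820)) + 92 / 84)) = -773380135298225 / 117762332284212813 + 6277078507 * sqrt(205) / 104677628697078056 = -0.01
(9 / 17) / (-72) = -1 / 136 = -0.01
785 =785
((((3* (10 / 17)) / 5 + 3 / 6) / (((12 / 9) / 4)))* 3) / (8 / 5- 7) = -145 / 102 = -1.42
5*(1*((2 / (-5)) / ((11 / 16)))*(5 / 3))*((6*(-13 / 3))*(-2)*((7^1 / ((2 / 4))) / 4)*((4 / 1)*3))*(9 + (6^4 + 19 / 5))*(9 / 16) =-85752576 / 11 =-7795688.73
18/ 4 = 9/ 2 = 4.50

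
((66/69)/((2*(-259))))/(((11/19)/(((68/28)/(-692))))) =323/28855708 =0.00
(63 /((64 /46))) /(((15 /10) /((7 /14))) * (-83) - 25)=-1449 /8768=-0.17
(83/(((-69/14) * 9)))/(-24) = 581/7452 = 0.08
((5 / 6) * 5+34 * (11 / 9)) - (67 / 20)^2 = 124199 / 3600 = 34.50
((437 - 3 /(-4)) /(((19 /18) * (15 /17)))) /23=89301 /4370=20.44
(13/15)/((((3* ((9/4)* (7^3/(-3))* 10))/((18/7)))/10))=-104/36015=-0.00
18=18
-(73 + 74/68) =-2519/34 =-74.09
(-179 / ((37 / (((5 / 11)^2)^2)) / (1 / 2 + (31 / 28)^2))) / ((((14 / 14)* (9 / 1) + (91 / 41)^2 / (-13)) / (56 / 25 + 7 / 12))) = -308421475 / 2642413312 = -0.12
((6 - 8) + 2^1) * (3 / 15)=0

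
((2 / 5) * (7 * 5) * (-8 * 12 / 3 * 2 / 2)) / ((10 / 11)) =-2464 / 5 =-492.80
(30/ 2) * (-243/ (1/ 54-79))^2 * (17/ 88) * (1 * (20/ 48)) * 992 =90742487868/ 8003699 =11337.57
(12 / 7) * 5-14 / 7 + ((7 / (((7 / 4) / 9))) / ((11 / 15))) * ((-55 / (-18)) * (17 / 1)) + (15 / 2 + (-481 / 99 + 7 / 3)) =3550303 / 1386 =2561.55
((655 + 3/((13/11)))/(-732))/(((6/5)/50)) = -267125/7137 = -37.43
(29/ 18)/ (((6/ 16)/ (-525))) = -2255.56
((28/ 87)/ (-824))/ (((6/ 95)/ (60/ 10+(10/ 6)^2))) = -52535/ 967788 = -0.05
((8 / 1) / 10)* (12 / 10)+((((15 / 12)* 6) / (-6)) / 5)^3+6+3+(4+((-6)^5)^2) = 96745903911 / 1600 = 60466189.94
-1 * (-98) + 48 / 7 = 734 / 7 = 104.86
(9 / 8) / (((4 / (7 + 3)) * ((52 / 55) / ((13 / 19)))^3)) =7486875 / 7023616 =1.07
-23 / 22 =-1.05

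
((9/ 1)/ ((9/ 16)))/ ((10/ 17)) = 136/ 5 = 27.20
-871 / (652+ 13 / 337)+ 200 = 43653873 / 219737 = 198.66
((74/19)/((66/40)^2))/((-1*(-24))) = 3700/62073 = 0.06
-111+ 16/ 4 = -107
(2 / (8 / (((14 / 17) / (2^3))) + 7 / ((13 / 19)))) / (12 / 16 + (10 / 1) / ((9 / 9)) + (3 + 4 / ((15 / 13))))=10920 / 8267099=0.00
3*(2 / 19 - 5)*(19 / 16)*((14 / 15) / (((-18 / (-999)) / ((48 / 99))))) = -24087 / 55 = -437.95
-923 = -923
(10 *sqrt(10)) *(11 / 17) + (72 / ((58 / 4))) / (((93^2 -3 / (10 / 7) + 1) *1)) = 1440 / 2507891 + 110 *sqrt(10) / 17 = 20.46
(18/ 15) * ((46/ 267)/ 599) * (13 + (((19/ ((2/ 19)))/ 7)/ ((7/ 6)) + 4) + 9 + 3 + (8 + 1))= 54188/ 2612239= 0.02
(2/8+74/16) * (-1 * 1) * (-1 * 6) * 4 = 117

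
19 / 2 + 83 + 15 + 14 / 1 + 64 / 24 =745 / 6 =124.17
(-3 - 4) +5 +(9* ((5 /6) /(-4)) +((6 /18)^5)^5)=-26265946892725 /6778308875544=-3.87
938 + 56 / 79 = 74158 / 79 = 938.71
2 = 2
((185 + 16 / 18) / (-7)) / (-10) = 239 / 90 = 2.66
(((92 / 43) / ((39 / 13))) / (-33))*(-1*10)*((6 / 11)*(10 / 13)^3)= 1840000 / 34292973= 0.05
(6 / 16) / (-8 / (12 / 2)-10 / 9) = -27 / 176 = -0.15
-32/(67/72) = -2304/67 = -34.39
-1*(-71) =71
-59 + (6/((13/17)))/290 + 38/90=-993313/16965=-58.55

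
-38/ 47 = -0.81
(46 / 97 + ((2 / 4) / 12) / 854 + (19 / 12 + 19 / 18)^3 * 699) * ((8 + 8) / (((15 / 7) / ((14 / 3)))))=57921582795559 / 129404790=447599.99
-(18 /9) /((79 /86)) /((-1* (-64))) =-43 /1264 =-0.03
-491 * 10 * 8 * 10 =-392800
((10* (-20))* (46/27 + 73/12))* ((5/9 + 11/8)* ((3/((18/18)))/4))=-2922475/1296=-2255.00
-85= -85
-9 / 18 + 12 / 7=17 / 14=1.21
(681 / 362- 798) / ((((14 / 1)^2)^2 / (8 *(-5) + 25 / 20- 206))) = 5.07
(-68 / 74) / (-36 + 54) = -17 / 333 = -0.05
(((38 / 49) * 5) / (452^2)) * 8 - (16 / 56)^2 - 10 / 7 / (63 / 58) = -7864849 / 5631129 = -1.40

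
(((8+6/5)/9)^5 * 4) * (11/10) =4.91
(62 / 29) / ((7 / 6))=372 / 203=1.83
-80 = -80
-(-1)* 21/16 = 21/16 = 1.31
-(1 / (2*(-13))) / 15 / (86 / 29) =29 / 33540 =0.00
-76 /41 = -1.85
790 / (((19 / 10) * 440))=395 / 418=0.94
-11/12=-0.92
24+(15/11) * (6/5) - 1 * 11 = 161/11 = 14.64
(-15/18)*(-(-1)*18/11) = -15/11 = -1.36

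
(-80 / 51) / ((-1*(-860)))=-4 / 2193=-0.00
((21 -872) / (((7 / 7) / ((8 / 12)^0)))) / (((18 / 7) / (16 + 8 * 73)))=-595700 / 3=-198566.67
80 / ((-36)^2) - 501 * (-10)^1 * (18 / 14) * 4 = 14609195 / 567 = 25765.78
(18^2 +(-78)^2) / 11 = 6408 / 11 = 582.55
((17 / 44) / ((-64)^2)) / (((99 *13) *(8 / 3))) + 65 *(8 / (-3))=-35737217701 / 206176256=-173.33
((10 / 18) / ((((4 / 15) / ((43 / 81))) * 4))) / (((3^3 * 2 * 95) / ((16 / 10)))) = 43 / 498636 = 0.00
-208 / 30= -104 / 15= -6.93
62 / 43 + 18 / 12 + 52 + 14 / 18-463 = -315235 / 774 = -407.28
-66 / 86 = -33 / 43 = -0.77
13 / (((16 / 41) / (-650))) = -173225 / 8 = -21653.12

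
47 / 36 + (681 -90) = 21323 / 36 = 592.31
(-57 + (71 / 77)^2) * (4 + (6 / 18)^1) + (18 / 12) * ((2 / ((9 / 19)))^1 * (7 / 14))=-2847687 / 11858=-240.15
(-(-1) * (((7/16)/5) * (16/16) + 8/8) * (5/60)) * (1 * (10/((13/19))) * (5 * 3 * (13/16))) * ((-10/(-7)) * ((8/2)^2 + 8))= 123975/224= 553.46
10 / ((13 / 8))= 80 / 13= 6.15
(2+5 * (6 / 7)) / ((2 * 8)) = 11 / 28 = 0.39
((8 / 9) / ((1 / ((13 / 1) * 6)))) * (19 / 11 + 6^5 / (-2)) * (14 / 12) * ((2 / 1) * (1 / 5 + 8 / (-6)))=1058123248 / 1485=712540.91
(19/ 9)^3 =9.41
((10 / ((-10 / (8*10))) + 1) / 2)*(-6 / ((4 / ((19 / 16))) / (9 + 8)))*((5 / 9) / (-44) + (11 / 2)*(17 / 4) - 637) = -12401287517 / 16896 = -733977.72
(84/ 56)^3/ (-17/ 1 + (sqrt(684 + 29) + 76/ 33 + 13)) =6237/ 773321 + 29403 *sqrt(713)/ 6186568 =0.13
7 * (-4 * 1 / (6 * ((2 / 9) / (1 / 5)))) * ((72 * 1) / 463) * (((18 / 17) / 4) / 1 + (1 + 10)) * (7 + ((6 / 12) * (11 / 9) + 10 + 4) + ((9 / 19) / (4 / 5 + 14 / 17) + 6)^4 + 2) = -67187761690427356587 / 5740975003640620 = -11703.20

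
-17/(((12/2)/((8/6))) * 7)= -34/63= -0.54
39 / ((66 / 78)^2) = 6591 / 121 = 54.47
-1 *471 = -471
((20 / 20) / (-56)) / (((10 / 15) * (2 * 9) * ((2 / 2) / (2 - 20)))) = 0.03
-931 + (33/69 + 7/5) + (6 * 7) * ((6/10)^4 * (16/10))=-66154657/71875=-920.41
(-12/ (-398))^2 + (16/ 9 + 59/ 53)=54626951/ 18889677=2.89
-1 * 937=-937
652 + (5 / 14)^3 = 1789213 / 2744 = 652.05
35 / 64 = 0.55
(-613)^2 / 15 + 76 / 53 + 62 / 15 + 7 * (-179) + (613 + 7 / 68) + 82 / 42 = 9240596083 / 378420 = 24418.89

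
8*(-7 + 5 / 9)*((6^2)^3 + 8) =-21652096 / 9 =-2405788.44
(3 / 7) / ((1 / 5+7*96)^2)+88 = 88.00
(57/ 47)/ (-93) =-0.01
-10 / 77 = -0.13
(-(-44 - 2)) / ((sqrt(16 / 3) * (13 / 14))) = 161 * sqrt(3) / 13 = 21.45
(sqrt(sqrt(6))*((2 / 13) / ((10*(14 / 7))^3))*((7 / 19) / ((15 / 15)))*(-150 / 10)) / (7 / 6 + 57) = -0.00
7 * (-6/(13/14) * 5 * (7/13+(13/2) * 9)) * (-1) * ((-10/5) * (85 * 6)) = -2301579000/169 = -13618810.65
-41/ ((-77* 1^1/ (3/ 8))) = 123/ 616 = 0.20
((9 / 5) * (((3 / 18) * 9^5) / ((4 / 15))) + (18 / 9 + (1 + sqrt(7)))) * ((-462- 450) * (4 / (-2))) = 1824 * sqrt(7) + 121174020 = 121178845.85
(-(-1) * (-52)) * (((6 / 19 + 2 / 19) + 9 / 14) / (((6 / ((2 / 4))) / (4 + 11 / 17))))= -290641 / 13566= -21.42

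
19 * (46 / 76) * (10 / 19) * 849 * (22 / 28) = 1073985 / 266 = 4037.54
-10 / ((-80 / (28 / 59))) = 7 / 118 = 0.06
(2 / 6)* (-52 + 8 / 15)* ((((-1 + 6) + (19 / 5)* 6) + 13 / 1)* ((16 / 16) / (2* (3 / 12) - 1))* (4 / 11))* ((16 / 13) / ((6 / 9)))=3359744 / 3575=939.79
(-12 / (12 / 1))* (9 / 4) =-9 / 4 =-2.25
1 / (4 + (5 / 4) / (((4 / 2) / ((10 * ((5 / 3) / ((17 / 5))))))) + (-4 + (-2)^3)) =-204 / 1007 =-0.20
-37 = -37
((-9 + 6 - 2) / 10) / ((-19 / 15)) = 15 / 38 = 0.39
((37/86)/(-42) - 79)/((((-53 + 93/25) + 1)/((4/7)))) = 7134625/7629447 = 0.94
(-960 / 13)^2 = 921600 / 169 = 5453.25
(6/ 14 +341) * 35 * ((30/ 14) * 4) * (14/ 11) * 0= 0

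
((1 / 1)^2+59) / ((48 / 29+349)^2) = 50460 / 103408561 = 0.00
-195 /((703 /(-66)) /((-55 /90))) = -7865 /703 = -11.19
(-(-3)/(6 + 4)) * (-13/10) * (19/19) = -39/100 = -0.39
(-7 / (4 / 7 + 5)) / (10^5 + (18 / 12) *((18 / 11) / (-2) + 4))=-0.00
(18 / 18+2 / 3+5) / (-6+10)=5 / 3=1.67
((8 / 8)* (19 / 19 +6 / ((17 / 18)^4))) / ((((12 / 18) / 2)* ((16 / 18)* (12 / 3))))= 19261179 / 2672672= 7.21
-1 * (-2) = 2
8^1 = 8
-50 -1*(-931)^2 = -866811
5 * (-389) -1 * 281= -2226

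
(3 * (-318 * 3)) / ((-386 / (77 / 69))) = 36729 / 4439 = 8.27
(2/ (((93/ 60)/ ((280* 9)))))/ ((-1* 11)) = -295.60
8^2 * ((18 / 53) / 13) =1152 / 689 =1.67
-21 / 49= -3 / 7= -0.43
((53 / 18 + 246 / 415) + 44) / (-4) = -355103 / 29880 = -11.88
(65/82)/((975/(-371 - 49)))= -14/41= -0.34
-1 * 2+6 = 4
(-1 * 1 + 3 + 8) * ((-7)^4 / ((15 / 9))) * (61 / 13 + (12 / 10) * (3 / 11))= 51703134 / 715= 72312.08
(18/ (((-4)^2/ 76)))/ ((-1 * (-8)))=171/ 16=10.69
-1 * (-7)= 7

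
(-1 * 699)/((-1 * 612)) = 233/204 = 1.14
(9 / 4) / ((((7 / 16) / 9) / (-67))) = -21708 / 7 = -3101.14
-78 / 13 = -6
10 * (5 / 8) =25 / 4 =6.25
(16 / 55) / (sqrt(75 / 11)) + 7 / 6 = 16 * sqrt(33) / 825 + 7 / 6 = 1.28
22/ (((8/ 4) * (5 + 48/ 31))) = 341/ 203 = 1.68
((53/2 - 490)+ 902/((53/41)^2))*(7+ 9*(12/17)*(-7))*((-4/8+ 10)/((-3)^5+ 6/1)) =5187115843/45269844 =114.58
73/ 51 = 1.43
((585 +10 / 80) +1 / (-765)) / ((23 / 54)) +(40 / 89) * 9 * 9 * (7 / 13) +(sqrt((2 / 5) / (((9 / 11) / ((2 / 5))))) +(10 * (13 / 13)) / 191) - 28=2 * sqrt(11) / 15 +2359613299157 / 1728118340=1365.87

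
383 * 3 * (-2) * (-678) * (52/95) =81018288/95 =852824.08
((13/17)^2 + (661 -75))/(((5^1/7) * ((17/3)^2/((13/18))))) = 18.47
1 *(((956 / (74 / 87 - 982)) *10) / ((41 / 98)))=-1018857 / 43747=-23.29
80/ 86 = 40/ 43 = 0.93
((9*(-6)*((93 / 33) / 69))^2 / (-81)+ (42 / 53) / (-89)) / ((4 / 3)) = -31230789 / 603860906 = -0.05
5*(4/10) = 2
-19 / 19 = -1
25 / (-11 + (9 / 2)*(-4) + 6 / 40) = -500 / 577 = -0.87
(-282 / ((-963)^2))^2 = 8836 / 95557029129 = 0.00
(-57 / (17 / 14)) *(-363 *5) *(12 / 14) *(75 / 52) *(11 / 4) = 256051125 / 884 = 289650.59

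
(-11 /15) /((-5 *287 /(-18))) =-66 /7175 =-0.01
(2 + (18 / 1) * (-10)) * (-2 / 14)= 178 / 7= 25.43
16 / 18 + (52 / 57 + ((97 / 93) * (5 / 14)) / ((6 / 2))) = 47629 / 24738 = 1.93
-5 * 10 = -50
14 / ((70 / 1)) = 1 / 5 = 0.20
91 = 91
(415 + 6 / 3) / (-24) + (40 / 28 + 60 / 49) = -5771 / 392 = -14.72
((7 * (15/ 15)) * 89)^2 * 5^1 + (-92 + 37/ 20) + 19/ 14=1940556.21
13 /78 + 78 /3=157 /6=26.17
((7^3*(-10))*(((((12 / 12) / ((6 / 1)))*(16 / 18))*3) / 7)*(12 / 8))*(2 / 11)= -1960 / 33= -59.39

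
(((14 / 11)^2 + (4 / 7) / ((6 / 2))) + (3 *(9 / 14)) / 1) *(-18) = -57003 / 847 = -67.30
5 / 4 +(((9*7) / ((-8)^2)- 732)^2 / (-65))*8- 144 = -438717389 / 6656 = -65913.07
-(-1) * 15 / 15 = 1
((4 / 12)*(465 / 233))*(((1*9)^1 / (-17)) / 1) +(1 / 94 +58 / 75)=12057697 / 27925050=0.43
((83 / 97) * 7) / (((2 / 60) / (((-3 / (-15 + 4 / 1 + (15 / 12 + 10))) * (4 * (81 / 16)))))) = -4235490 / 97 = -43664.85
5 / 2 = 2.50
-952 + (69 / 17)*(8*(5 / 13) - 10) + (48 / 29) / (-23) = -144484142 / 147407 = -980.17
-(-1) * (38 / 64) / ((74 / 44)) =209 / 592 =0.35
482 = 482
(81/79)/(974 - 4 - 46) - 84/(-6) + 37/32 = 2950471/194656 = 15.16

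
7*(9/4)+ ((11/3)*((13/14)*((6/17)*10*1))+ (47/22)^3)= 47538591/1267112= 37.52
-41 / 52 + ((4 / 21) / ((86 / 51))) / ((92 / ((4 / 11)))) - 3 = -15000373 / 3959956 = -3.79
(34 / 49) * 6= 204 / 49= 4.16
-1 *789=-789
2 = 2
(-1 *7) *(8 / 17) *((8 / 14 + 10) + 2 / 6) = -1832 / 51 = -35.92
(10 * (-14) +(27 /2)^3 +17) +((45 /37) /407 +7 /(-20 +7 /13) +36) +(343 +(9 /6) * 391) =9150802659 /2770856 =3302.52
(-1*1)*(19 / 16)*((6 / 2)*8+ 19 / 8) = -4009 / 128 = -31.32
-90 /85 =-18 /17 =-1.06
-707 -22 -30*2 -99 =-888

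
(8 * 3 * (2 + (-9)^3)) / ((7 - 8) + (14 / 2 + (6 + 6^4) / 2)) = -5816 / 219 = -26.56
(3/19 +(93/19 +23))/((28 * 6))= 533/3192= 0.17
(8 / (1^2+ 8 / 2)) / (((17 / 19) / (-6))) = -10.73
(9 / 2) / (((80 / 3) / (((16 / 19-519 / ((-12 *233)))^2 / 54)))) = 331203601 / 100343444480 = 0.00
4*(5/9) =20/9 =2.22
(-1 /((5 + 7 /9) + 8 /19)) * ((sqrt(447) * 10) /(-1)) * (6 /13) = 513 * sqrt(447) /689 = 15.74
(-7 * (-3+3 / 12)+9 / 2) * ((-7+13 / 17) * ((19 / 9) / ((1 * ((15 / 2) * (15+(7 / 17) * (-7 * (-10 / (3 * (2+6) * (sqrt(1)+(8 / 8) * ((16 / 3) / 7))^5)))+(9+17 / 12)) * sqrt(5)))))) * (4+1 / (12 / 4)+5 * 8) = -352917609188746 * sqrt(5) / 24337058970825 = -32.43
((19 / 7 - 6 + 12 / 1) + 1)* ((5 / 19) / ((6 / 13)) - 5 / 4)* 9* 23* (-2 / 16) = 181815 / 1064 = 170.88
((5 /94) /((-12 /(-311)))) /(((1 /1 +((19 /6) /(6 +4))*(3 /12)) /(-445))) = -6919750 /12173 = -568.45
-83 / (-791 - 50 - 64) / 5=83 / 4525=0.02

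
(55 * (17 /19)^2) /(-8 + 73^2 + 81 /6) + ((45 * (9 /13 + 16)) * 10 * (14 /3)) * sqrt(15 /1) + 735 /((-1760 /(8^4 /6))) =-12077982534 /42366599 + 455700 * sqrt(15) /13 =135477.88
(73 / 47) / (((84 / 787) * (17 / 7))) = 57451 / 9588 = 5.99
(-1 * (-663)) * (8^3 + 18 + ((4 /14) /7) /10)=86091213 /245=351392.71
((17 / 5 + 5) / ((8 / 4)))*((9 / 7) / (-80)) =-27 / 400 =-0.07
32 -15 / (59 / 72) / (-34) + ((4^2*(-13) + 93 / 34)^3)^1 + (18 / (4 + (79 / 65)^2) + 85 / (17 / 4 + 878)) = -1637810245275464224501 / 189374955357304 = -8648504.98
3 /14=0.21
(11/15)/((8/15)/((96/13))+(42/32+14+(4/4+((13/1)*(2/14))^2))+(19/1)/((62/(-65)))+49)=802032/53496643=0.01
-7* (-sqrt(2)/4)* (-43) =-301* sqrt(2)/4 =-106.42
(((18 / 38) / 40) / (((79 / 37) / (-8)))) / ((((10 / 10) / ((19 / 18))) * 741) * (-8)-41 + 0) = 0.00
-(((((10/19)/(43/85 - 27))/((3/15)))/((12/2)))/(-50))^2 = -7225/65909265984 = -0.00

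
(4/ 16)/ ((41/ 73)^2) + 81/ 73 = 933661/ 490852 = 1.90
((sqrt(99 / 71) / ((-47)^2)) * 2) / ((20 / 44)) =66 * sqrt(781) / 784195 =0.00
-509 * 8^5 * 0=0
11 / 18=0.61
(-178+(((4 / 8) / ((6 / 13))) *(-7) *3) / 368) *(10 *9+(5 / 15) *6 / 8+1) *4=-95669055 / 1472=-64992.56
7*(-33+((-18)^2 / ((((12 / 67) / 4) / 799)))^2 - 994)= 233985375995483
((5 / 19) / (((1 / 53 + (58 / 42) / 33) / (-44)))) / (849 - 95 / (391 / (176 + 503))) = -14361039 / 51509209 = -0.28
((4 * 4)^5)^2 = 1099511627776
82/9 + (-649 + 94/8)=-22613/36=-628.14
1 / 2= 0.50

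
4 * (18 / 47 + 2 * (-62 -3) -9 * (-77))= 2253.53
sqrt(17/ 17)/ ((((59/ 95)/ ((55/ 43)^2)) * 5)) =57475/ 109091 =0.53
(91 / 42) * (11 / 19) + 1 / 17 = 2545 / 1938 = 1.31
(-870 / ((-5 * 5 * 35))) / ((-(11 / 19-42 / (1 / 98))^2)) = -62814 / 1069975418575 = -0.00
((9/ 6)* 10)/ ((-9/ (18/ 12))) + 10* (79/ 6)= 775/ 6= 129.17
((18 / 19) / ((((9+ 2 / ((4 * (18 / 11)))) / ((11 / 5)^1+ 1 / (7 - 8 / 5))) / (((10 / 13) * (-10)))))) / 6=-5152 / 16549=-0.31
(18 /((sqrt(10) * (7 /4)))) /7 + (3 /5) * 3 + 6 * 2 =36 * sqrt(10) /245 + 69 /5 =14.26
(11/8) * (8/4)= 11/4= 2.75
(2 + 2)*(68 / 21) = 272 / 21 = 12.95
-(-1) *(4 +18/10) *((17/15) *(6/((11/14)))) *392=5411168/275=19676.97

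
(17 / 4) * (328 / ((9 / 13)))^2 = 77272208 / 81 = 953977.88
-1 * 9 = -9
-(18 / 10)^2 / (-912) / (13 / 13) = 27 / 7600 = 0.00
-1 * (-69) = 69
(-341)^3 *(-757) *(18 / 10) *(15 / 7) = 810443569419 / 7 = 115777652774.14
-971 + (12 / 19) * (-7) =-18533 / 19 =-975.42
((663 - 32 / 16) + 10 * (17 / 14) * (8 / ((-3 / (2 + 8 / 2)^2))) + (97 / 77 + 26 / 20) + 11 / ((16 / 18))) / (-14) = 215503 / 6160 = 34.98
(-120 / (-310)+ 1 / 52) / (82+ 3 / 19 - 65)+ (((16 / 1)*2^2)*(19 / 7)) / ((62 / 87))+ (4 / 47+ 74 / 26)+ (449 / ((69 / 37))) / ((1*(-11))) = 224.83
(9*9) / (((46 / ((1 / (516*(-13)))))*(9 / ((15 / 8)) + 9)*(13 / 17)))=-765 / 30753944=-0.00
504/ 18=28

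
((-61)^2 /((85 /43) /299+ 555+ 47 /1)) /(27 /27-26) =-47840897 /193499975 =-0.25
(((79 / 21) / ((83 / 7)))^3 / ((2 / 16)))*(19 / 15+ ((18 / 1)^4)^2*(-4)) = -2607969764291680792 / 231573735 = -11261941101.79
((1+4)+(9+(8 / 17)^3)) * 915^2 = 58014669150 / 4913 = 11808399.99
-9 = -9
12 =12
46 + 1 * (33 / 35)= 1643 / 35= 46.94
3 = 3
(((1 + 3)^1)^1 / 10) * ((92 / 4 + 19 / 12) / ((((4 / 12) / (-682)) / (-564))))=11347116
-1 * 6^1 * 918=-5508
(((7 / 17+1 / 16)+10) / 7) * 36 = 3663 / 68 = 53.87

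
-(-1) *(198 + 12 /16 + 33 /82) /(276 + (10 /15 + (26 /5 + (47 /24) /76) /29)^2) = 571156546233600 /793607300536481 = 0.72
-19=-19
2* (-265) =-530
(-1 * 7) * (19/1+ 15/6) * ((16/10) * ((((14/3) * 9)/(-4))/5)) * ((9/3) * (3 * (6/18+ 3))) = 75852/5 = 15170.40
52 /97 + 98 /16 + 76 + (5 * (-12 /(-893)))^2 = 51155159705 /618820424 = 82.67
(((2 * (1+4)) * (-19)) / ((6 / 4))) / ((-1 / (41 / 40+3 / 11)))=10849 / 66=164.38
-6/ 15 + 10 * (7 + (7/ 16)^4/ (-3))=34149767/ 491520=69.48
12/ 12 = 1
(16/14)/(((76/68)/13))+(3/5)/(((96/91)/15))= 92885/4256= 21.82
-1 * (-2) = 2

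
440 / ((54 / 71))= 15620 / 27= 578.52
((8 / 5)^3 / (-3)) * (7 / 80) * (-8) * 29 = 51968 / 1875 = 27.72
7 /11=0.64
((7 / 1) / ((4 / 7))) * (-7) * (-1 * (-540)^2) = 25004700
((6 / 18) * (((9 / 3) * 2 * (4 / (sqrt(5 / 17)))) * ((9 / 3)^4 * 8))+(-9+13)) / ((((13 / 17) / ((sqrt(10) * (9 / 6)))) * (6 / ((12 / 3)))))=68 * sqrt(10) / 13+88128 * sqrt(34) / 13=39545.01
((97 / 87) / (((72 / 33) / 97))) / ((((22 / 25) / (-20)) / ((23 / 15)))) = -5410175 / 3132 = -1727.39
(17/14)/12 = 17/168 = 0.10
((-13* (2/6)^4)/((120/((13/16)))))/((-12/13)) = 2197/1866240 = 0.00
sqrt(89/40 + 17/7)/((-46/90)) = -9 * sqrt(91210)/644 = -4.22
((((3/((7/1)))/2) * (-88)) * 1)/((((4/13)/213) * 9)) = -10153/7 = -1450.43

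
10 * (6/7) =60/7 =8.57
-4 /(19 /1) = -4 /19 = -0.21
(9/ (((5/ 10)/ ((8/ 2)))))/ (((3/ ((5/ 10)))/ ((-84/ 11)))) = -1008/ 11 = -91.64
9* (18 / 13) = 162 / 13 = 12.46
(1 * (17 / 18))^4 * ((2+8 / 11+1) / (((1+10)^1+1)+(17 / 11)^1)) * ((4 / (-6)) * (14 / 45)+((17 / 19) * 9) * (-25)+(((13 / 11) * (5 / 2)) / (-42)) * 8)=-136676482925029 / 3089259447120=-44.24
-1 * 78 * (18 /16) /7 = -351 /28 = -12.54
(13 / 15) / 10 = 13 / 150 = 0.09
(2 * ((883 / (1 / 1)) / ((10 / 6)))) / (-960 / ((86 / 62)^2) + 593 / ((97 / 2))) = -475106097 / 218238515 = -2.18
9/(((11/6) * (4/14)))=189/11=17.18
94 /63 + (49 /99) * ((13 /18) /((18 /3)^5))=144731371 /96997824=1.49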